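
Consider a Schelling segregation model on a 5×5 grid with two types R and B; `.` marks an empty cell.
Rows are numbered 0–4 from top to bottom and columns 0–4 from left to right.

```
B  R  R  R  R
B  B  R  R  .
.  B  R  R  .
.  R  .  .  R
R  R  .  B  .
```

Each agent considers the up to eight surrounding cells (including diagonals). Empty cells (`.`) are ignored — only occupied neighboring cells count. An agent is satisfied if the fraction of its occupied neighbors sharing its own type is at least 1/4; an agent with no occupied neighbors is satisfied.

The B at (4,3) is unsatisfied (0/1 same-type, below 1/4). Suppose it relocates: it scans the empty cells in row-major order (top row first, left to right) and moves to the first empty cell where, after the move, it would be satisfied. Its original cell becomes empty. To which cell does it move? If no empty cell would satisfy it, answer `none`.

(2,0)

Vacating (4,3). Empty cells in order:
  (1,4): 0/4 same-type → still unsatisfied.
  (2,0): 3/4 same-type → satisfied — stop here.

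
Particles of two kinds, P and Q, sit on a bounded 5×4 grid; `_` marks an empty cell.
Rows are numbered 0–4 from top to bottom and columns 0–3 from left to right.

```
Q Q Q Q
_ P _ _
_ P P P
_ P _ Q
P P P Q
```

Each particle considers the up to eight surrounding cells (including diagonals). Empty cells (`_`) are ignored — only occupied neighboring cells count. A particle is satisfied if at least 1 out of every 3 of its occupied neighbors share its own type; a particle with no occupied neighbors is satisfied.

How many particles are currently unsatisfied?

1

(0,0)Q 1/2 satisfied
(0,1)Q 2/3 satisfied
(0,2)Q 2/3 satisfied
(0,3)Q 1/1 satisfied
(1,1)P 2/5 satisfied
(2,1)P 3/3 satisfied
(2,2)P 4/5 satisfied
(2,3)P 1/2 satisfied
(3,1)P 5/5 satisfied
(3,3)Q 1/4 not
(4,0)P 2/2 satisfied
(4,1)P 3/3 satisfied
(4,2)P 2/4 satisfied
(4,3)Q 1/2 satisfied
Unsatisfied: (3,3) — 1 in total.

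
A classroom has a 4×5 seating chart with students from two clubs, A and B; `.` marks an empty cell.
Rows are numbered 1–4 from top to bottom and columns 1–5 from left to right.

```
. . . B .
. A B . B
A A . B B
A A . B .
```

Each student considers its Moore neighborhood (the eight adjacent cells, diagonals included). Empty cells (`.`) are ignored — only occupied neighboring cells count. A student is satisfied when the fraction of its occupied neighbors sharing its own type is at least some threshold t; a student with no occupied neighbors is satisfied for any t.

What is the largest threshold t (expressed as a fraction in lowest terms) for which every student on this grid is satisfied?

1/2

Row 1: (1,4)B 2/2
Row 2: (2,2)A 2/3 · (2,3)B 2/4 · (2,5)B 3/3
Row 3: (3,1)A 4/4 · (3,2)A 4/5 · (3,4)B 4/4 · (3,5)B 3/3
Row 4: (4,1)A 3/3 · (4,2)A 3/3 · (4,4)B 2/2
The smallest same-type fraction is 2/4 at (2,3), which reduces to 1/2. Any threshold above that leaves this student unsatisfied.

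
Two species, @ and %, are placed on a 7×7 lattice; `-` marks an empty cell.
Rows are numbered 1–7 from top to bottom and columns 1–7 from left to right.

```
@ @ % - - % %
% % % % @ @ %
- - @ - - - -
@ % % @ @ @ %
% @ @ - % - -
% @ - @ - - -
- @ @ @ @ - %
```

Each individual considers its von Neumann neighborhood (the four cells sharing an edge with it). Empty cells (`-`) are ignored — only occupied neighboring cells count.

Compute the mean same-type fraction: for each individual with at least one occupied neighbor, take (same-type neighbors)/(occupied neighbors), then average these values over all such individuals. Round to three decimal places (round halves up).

0.527

Row 1: (1,1)@ 1/2 · (1,2)@ 1/3 · (1,3)% 1/2 · (1,6)% 1/2 · (1,7)% 2/2
Row 2: (2,1)% 1/2 · (2,2)% 2/3 · (2,3)% 3/4 · (2,4)% 1/2 · (2,5)@ 1/2 · (2,6)@ 1/3 · (2,7)% 1/2
Row 3: (3,3)@ 0/2
Row 4: (4,1)@ 0/2 · (4,2)% 1/3 · (4,3)% 1/4 · (4,4)@ 1/2 · (4,5)@ 2/3 · (4,6)@ 1/2 · (4,7)% 0/1
Row 5: (5,1)% 1/3 · (5,2)@ 2/4 · (5,3)@ 1/2 · (5,5)% 0/1
Row 6: (6,1)% 1/2 · (6,2)@ 2/3 · (6,4)@ 1/1
Row 7: (7,2)@ 2/2 · (7,3)@ 2/2 · (7,4)@ 3/3 · (7,5)@ 1/1 · (7,7)% — no occupied neighbors
Sum over 31 individuals: 1/2 + 1/3 + 1/2 + 1/2 + 2/2 + 1/2 + 2/3 + 3/4 + 1/2 + 1/2 + 1/3 + 1/2 + 0/2 + 0/2 + 1/3 + 1/4 + 1/2 + 2/3 + 1/2 + 0/1 + 1/3 + 2/4 + 1/2 + 0/1 + 1/2 + 2/3 + 1/1 + 2/2 + 2/2 + 3/3 + 1/1 = 49/3; mean = 49/3 ÷ 31 = 49/93 = 0.526881… → 0.527.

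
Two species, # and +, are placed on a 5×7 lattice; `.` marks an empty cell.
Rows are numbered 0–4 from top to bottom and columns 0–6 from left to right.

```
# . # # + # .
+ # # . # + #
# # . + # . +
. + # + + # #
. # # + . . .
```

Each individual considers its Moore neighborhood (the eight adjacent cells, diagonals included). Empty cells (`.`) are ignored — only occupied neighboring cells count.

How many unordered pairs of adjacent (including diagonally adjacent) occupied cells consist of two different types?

30

Scan each occupied cell's neighbors to the right and below (and the two forward diagonals) so each pair is counted once.
Row 0: #(0,0)–+(1,0)≠ #(0,0)–#(1,1)= #(0,2)–#(0,3)= #(0,2)–#(1,2)= #(0,2)–#(1,1)= #(0,3)–+(0,4)≠ #(0,3)–#(1,4)= #(0,3)–#(1,2)= +(0,4)–#(0,5)≠ +(0,4)–#(1,4)≠ +(0,4)–+(1,5)= #(0,5)–+(1,5)≠ #(0,5)–#(1,6)= #(0,5)–#(1,4)=  → 5/14 unlike.
Row 1: +(1,0)–#(1,1)≠ +(1,0)–#(2,0)≠ +(1,0)–#(2,1)≠ #(1,1)–#(1,2)= #(1,1)–#(2,1)= #(1,1)–#(2,0)= #(1,2)–+(2,3)≠ #(1,2)–#(2,1)= #(1,4)–+(1,5)≠ #(1,4)–#(2,4)= #(1,4)–+(2,3)≠ +(1,5)–#(1,6)≠ +(1,5)–+(2,6)= +(1,5)–#(2,4)≠ #(1,6)–+(2,6)≠  → 9/15 unlike.
Row 2: #(2,0)–#(2,1)= #(2,0)–+(3,1)≠ #(2,1)–+(3,1)≠ #(2,1)–#(3,2)= +(2,3)–#(2,4)≠ +(2,3)–+(3,3)= +(2,3)–+(3,4)= +(2,3)–#(3,2)≠ #(2,4)–+(3,4)≠ #(2,4)–#(3,5)= #(2,4)–+(3,3)≠ +(2,6)–#(3,6)≠ +(2,6)–#(3,5)≠  → 8/13 unlike.
Row 3: +(3,1)–#(3,2)≠ +(3,1)–#(4,1)≠ +(3,1)–#(4,2)≠ #(3,2)–+(3,3)≠ #(3,2)–#(4,2)= #(3,2)–+(4,3)≠ #(3,2)–#(4,1)= +(3,3)–+(3,4)= +(3,3)–+(4,3)= +(3,3)–#(4,2)≠ +(3,4)–#(3,5)≠ +(3,4)–+(4,3)= #(3,5)–#(3,6)=  → 7/13 unlike.
Row 4: #(4,1)–#(4,2)= #(4,2)–+(4,3)≠  → 1/2 unlike.
Total adjacent occupied pairs: 57; unlike-type pairs: 30.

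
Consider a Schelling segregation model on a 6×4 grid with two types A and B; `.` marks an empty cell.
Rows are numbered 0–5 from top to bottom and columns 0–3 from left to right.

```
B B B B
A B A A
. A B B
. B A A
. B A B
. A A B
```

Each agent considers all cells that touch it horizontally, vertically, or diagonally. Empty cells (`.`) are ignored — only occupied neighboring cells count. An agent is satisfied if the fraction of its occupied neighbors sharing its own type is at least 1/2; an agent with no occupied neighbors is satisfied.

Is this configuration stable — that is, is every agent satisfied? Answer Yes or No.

No

(0,0)B 2/3 ok
(0,1)B 3/5 ok
(0,2)B 3/5 ok
(0,3)B 1/3 unhappy
(1,0)A 1/4 unhappy
(1,1)B 4/7 ok
(1,2)A 2/8 unhappy
(1,3)A 1/5 unhappy
(2,1)A 3/6 ok
(2,2)B 3/8 unhappy
(2,3)B 1/5 unhappy
(3,1)B 2/5 unhappy
(3,2)A 3/8 unhappy
(3,3)A 2/5 unhappy
(4,1)B 1/5 unhappy
(4,2)A 4/8 ok
(4,3)B 1/5 unhappy
(5,1)A 2/3 ok
(5,2)A 2/5 unhappy
(5,3)B 1/3 unhappy
For instance (0,3) has only 1/3 same-type neighbors, below 1/2.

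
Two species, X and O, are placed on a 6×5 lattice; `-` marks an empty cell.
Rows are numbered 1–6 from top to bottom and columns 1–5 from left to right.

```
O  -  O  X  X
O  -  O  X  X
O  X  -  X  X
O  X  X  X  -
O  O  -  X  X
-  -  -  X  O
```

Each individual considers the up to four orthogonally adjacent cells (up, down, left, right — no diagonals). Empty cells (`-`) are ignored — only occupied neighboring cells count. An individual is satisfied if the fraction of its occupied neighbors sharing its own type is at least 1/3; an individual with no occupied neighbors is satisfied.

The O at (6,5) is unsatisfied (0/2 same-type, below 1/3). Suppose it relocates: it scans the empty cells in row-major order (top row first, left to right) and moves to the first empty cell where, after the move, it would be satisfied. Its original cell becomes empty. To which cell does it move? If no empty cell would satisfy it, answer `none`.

(1,2)

Vacating (6,5). Empty cells in order:
  (1,2): 2/2 same-type → satisfied — stop here.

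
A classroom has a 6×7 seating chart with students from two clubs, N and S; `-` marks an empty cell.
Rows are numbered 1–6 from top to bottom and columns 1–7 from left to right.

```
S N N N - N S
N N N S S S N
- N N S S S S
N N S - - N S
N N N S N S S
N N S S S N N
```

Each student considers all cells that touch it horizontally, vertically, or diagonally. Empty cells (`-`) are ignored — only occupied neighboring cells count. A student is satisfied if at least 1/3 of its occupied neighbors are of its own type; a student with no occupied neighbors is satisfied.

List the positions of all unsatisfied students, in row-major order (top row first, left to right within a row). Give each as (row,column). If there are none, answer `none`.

(1,1), (1,6), (2,7), (4,3), (4,6)

(1,1)S 0/3 ✗
(1,2)N 4/5 ✓
(1,3)N 4/5 ✓
(1,4)N 2/4 ✓
(1,6)N 1/4 ✗
(1,7)S 1/3 ✓
(2,1)N 3/4 ✓
(2,2)N 6/7 ✓
(2,3)N 6/8 ✓
(2,4)S 3/7 ✓
(2,5)S 5/7 ✓
(2,6)S 5/7 ✓
(2,7)N 1/5 ✗
(3,2)N 6/7 ✓
(3,3)N 4/7 ✓
(3,4)S 4/6 ✓
(3,5)S 5/6 ✓
(3,6)S 5/7 ✓
(3,7)S 3/5 ✓
(4,1)N 4/4 ✓
(4,2)N 6/7 ✓
(4,3)S 2/7 ✗
(4,6)N 1/7 ✗
(4,7)S 4/5 ✓
(5,1)N 5/5 ✓
(5,2)N 6/8 ✓
(5,3)N 3/7 ✓
(5,4)S 4/6 ✓
(5,5)N 2/6 ✓
(5,6)S 3/7 ✓
(5,7)S 2/5 ✓
(6,1)N 3/3 ✓
(6,2)N 4/5 ✓
(6,3)S 2/5 ✓
(6,4)S 3/5 ✓
(6,5)S 3/5 ✓
(6,6)N 2/5 ✓
(6,7)N 1/3 ✓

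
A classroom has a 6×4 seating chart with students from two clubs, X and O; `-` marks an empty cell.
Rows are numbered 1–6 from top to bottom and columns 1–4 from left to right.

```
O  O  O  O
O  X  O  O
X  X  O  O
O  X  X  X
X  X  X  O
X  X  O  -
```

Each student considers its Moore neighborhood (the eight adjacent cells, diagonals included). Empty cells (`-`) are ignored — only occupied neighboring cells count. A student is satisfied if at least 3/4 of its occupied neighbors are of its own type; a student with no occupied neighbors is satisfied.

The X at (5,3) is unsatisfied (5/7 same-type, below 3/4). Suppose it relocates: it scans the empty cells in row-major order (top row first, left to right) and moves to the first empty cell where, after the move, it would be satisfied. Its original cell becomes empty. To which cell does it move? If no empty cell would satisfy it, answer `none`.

none

Vacating (5,3). Empty cells in order:
  (6,4): 0/2 same-type → still unsatisfied.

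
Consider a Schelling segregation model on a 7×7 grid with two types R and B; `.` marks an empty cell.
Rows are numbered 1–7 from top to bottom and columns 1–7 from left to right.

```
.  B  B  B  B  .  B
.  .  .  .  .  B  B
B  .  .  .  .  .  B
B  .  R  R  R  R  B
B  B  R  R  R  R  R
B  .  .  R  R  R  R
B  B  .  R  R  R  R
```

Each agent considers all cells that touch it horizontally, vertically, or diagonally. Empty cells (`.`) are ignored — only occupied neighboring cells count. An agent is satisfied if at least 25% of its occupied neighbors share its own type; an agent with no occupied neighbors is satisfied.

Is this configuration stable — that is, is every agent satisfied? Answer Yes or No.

Yes

Row 1: (1,2)B 1/1 ✓ · (1,3)B 2/2 ✓ · (1,4)B 2/2 ✓ · (1,5)B 2/2 ✓ · (1,7)B 2/2 ✓
Row 2: (2,6)B 4/4 ✓ · (2,7)B 3/3 ✓
Row 3: (3,1)B 1/1 ✓ · (3,7)B 3/4 ✓
Row 4: (4,1)B 3/3 ✓ · (4,3)R 3/4 ✓ · (4,4)R 5/5 ✓ · (4,5)R 5/5 ✓ · (4,6)R 4/6 ✓ · (4,7)B 1/4 ✓
Row 5: (5,1)B 3/3 ✓ · (5,2)B 3/5 ✓ · (5,3)R 4/5 ✓ · (5,4)R 7/7 ✓ · (5,5)R 8/8 ✓ · (5,6)R 7/8 ✓ · (5,7)R 4/5 ✓
Row 6: (6,1)B 4/4 ✓ · (6,4)R 6/6 ✓ · (6,5)R 8/8 ✓ · (6,6)R 8/8 ✓ · (6,7)R 5/5 ✓
Row 7: (7,1)B 2/2 ✓ · (7,2)B 2/2 ✓ · (7,4)R 3/3 ✓ · (7,5)R 5/5 ✓ · (7,6)R 5/5 ✓ · (7,7)R 3/3 ✓
All meet the threshold, so the configuration is stable.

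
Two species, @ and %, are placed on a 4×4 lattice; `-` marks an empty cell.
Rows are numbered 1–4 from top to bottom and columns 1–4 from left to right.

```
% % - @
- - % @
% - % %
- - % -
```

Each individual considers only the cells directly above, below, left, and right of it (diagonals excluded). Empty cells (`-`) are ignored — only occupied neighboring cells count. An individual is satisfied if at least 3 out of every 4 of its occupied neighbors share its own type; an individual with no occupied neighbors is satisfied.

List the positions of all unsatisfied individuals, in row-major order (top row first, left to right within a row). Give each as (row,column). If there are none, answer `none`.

Row 1: (1,1)% 1/1 ✓ · (1,2)% 1/1 ✓ · (1,4)@ 1/1 ✓
Row 2: (2,3)% 1/2 ✗ · (2,4)@ 1/3 ✗
Row 3: (3,1)% 0/0 ✓ · (3,3)% 3/3 ✓ · (3,4)% 1/2 ✗
Row 4: (4,3)% 1/1 ✓

(2,3), (2,4), (3,4)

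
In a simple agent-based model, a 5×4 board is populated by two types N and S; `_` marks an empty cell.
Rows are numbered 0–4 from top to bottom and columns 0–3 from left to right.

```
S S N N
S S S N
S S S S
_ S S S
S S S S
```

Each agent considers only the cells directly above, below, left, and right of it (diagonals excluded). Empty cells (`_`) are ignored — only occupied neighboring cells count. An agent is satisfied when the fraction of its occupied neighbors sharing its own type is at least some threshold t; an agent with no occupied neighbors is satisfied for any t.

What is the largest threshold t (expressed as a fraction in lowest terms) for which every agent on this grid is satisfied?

(0,0)S 2/2
(0,1)S 2/3
(0,2)N 1/3
(0,3)N 2/2
(1,0)S 3/3
(1,1)S 4/4
(1,2)S 2/4
(1,3)N 1/3
(2,0)S 2/2
(2,1)S 4/4
(2,2)S 4/4
(2,3)S 2/3
(3,1)S 3/3
(3,2)S 4/4
(3,3)S 3/3
(4,0)S 1/1
(4,1)S 3/3
(4,2)S 3/3
(4,3)S 2/2
The smallest same-type fraction is 1/3 at (0,2), which reduces to 1/3. Any threshold above that leaves this agent unsatisfied.

1/3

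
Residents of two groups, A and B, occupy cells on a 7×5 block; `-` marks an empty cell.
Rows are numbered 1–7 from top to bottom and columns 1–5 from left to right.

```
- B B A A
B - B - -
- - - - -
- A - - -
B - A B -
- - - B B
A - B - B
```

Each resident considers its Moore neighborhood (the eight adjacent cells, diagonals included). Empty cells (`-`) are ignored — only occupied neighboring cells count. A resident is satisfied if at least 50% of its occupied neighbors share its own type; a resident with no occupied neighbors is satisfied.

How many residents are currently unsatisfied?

Row 1: (1,2)B 3/3 satisfied · (1,3)B 2/3 satisfied · (1,4)A 1/3 not · (1,5)A 1/1 satisfied
Row 2: (2,1)B 1/1 satisfied · (2,3)B 2/3 satisfied
Row 4: (4,2)A 1/2 satisfied
Row 5: (5,1)B 0/1 not · (5,3)A 1/3 not · (5,4)B 2/3 satisfied
Row 6: (6,4)B 4/5 satisfied · (6,5)B 3/3 satisfied
Row 7: (7,1)A 0/0 satisfied · (7,3)B 1/1 satisfied · (7,5)B 2/2 satisfied
Unsatisfied: (1,4), (5,1), (5,3) — 3 in total.

3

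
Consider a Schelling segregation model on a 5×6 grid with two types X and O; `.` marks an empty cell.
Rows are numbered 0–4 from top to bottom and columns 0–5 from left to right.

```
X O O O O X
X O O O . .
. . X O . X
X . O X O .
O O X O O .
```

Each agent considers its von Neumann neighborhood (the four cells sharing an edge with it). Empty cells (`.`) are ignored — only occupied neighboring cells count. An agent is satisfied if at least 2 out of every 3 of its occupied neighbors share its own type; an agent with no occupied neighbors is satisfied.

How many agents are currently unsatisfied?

14

(0,0)X 1/2 unhappy
(0,1)O 2/3 ok
(0,2)O 3/3 ok
(0,3)O 3/3 ok
(0,4)O 1/2 unhappy
(0,5)X 0/1 unhappy
(1,0)X 1/2 unhappy
(1,1)O 2/3 ok
(1,2)O 3/4 ok
(1,3)O 3/3 ok
(2,2)X 0/3 unhappy
(2,3)O 1/3 unhappy
(2,5)X 0/0 ok
(3,0)X 0/1 unhappy
(3,2)O 0/3 unhappy
(3,3)X 0/4 unhappy
(3,4)O 1/2 unhappy
(4,0)O 1/2 unhappy
(4,1)O 1/2 unhappy
(4,2)X 0/3 unhappy
(4,3)O 1/3 unhappy
(4,4)O 2/2 ok
Unsatisfied: (0,0), (0,4), (0,5), (1,0), (2,2), (2,3), (3,0), (3,2), (3,3), (3,4), (4,0), (4,1), (4,2), (4,3) — 14 in total.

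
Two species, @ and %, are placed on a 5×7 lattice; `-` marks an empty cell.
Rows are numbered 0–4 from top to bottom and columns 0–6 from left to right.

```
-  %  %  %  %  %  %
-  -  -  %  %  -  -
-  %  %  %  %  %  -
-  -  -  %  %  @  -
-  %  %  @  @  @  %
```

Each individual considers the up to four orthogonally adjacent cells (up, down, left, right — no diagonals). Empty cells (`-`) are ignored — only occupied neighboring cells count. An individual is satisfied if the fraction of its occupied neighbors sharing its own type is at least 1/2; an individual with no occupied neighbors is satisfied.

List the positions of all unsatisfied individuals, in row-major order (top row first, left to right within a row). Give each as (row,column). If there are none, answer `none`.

(3,5), (4,3), (4,6)

(0,1)% 1/1 satisfied
(0,2)% 2/2 satisfied
(0,3)% 3/3 satisfied
(0,4)% 3/3 satisfied
(0,5)% 2/2 satisfied
(0,6)% 1/1 satisfied
(1,3)% 3/3 satisfied
(1,4)% 3/3 satisfied
(2,1)% 1/1 satisfied
(2,2)% 2/2 satisfied
(2,3)% 4/4 satisfied
(2,4)% 4/4 satisfied
(2,5)% 1/2 satisfied
(3,3)% 2/3 satisfied
(3,4)% 2/4 satisfied
(3,5)@ 1/3 not
(4,1)% 1/1 satisfied
(4,2)% 1/2 satisfied
(4,3)@ 1/3 not
(4,4)@ 2/3 satisfied
(4,5)@ 2/3 satisfied
(4,6)% 0/1 not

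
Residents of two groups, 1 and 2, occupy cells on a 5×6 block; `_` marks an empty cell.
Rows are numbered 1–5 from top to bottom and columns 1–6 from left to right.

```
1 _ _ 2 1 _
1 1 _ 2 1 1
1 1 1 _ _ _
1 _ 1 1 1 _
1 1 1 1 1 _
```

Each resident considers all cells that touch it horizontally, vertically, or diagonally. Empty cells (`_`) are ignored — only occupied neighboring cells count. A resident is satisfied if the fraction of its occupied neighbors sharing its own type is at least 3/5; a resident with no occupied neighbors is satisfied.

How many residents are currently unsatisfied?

4

(1,1)1 2/2 ✓
(1,4)2 1/3 ✗
(1,5)1 2/4 ✗
(2,1)1 4/4 ✓
(2,2)1 5/5 ✓
(2,4)2 1/4 ✗
(2,5)1 2/4 ✗
(2,6)1 2/2 ✓
(3,1)1 4/4 ✓
(3,2)1 6/6 ✓
(3,3)1 4/5 ✓
(4,1)1 4/4 ✓
(4,3)1 6/6 ✓
(4,4)1 6/6 ✓
(4,5)1 3/3 ✓
(5,1)1 2/2 ✓
(5,2)1 4/4 ✓
(5,3)1 4/4 ✓
(5,4)1 5/5 ✓
(5,5)1 3/3 ✓
Unsatisfied: (1,4), (1,5), (2,4), (2,5) — 4 in total.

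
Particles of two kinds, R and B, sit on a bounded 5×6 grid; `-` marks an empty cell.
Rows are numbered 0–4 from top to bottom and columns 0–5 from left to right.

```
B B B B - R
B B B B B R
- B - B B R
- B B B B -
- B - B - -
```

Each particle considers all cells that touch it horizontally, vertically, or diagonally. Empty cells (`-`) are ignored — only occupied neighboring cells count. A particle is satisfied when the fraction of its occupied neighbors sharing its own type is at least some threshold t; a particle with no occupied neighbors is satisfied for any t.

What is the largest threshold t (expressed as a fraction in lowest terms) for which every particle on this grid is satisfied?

(0,0)B 3/3
(0,1)B 5/5
(0,2)B 5/5
(0,3)B 4/4
(0,5)R 1/2
(1,0)B 4/4
(1,1)B 6/6
(1,2)B 7/7
(1,3)B 6/6
(1,4)B 4/7
(1,5)R 2/4
(2,1)B 5/5
(2,3)B 7/7
(2,4)B 5/7
(2,5)R 1/4
(3,1)B 3/3
(3,2)B 6/6
(3,3)B 5/5
(3,4)B 4/5
(4,1)B 2/2
(4,3)B 3/3
The smallest same-type fraction is 1/4 at (2,5), which reduces to 1/4. Any threshold above that leaves this particle unsatisfied.

1/4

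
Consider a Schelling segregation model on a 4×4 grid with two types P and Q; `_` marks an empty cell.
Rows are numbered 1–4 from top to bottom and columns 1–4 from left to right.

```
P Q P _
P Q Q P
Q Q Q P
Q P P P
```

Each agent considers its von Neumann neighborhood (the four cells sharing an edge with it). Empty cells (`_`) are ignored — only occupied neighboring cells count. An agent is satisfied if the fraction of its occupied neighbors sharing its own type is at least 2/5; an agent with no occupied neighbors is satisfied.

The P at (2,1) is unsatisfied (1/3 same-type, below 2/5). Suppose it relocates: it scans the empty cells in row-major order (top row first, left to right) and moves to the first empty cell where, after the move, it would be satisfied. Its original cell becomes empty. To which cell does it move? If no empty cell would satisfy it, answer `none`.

Vacating (2,1). Empty cells in order:
  (1,4): 2/2 same-type → satisfied — stop here.

(1,4)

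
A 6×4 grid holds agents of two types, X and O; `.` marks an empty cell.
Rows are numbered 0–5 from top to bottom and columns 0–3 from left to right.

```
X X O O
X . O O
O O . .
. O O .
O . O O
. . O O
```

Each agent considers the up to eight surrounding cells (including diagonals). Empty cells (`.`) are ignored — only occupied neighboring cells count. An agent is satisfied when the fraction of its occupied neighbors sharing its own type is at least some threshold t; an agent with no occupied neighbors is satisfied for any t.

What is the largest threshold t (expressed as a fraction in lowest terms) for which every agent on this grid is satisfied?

Row 0: (0,0)X 2/2 · (0,1)X 2/4 · (0,2)O 3/4 · (0,3)O 3/3
Row 1: (1,0)X 2/4 · (1,2)O 4/5 · (1,3)O 3/3
Row 2: (2,0)O 2/3 · (2,1)O 4/5
Row 3: (3,1)O 5/5 · (3,2)O 4/4
Row 4: (4,0)O 1/1 · (4,2)O 5/5 · (4,3)O 4/4
Row 5: (5,2)O 3/3 · (5,3)O 3/3
The smallest same-type fraction is 2/4 at (0,1), which reduces to 1/2. Any threshold above that leaves this agent unsatisfied.

1/2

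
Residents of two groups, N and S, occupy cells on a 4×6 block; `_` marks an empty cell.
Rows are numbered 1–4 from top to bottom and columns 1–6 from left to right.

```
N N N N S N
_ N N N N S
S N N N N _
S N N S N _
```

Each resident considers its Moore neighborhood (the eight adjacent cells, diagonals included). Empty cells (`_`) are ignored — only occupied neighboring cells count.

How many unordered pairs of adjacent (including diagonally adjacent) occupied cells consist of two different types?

Scan each occupied cell's neighbors to the right and below (and the two forward diagonals) so each pair is counted once.
Row 1: N(1,1)–N(1,2)= N(1,1)–N(2,2)= N(1,2)–N(1,3)= N(1,2)–N(2,2)= N(1,2)–N(2,3)= N(1,3)–N(1,4)= N(1,3)–N(2,3)= N(1,3)–N(2,4)= N(1,3)–N(2,2)= N(1,4)–S(1,5)≠ N(1,4)–N(2,4)= N(1,4)–N(2,5)= N(1,4)–N(2,3)= S(1,5)–N(1,6)≠ S(1,5)–N(2,5)≠ S(1,5)–S(2,6)= S(1,5)–N(2,4)≠ N(1,6)–S(2,6)≠ N(1,6)–N(2,5)=  → 5/19 unlike.
Row 2: N(2,2)–N(2,3)= N(2,2)–N(3,2)= N(2,2)–N(3,3)= N(2,2)–S(3,1)≠ N(2,3)–N(2,4)= N(2,3)–N(3,3)= N(2,3)–N(3,4)= N(2,3)–N(3,2)= N(2,4)–N(2,5)= N(2,4)–N(3,4)= N(2,4)–N(3,5)= N(2,4)–N(3,3)= N(2,5)–S(2,6)≠ N(2,5)–N(3,5)= N(2,5)–N(3,4)= S(2,6)–N(3,5)≠  → 3/16 unlike.
Row 3: S(3,1)–N(3,2)≠ S(3,1)–S(4,1)= S(3,1)–N(4,2)≠ N(3,2)–N(3,3)= N(3,2)–N(4,2)= N(3,2)–N(4,3)= N(3,2)–S(4,1)≠ N(3,3)–N(3,4)= N(3,3)–N(4,3)= N(3,3)–S(4,4)≠ N(3,3)–N(4,2)= N(3,4)–N(3,5)= N(3,4)–S(4,4)≠ N(3,4)–N(4,5)= N(3,4)–N(4,3)= N(3,5)–N(4,5)= N(3,5)–S(4,4)≠  → 6/17 unlike.
Row 4: S(4,1)–N(4,2)≠ N(4,2)–N(4,3)= N(4,3)–S(4,4)≠ S(4,4)–N(4,5)≠  → 3/4 unlike.
Total adjacent occupied pairs: 56; unlike-type pairs: 17.

17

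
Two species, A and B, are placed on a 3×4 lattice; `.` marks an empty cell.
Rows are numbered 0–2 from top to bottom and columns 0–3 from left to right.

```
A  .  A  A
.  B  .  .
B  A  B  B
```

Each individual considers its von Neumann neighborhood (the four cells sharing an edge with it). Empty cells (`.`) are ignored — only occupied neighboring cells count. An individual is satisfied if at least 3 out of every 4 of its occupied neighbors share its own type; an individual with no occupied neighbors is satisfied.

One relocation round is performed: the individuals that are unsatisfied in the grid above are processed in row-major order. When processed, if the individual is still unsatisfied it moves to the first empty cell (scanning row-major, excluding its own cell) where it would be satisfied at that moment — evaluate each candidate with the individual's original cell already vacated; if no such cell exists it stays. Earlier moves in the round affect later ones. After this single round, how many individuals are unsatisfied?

4

Initially unsatisfied (in order): (1,1), (2,0), (2,1), (2,2).
  (1,1): no empty cell satisfies it; stays.
  (2,0): no empty cell satisfies it; stays.
  (2,1): no empty cell satisfies it; stays.
  (2,2): no empty cell satisfies it; stays.
Resulting grid:
A . A A
. B . .
B A B B
Unsatisfied now: (1,1), (2,0), (2,1), (2,2).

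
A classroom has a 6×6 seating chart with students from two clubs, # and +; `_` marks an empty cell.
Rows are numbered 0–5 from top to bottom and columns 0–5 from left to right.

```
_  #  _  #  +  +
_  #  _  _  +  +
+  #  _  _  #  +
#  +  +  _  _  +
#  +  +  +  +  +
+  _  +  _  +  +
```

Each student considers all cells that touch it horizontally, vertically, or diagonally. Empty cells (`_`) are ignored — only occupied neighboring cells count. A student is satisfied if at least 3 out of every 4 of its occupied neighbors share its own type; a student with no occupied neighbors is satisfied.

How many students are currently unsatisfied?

11

(0,1)# 1/1 satisfied
(0,3)# 0/2 not
(0,4)+ 3/4 satisfied
(0,5)+ 3/3 satisfied
(1,1)# 2/3 not
(1,4)+ 4/6 not
(1,5)+ 4/5 satisfied
(2,0)+ 1/4 not
(2,1)# 2/5 not
(2,4)# 0/4 not
(2,5)+ 3/4 satisfied
(3,0)# 2/5 not
(3,1)+ 4/7 not
(3,2)+ 4/5 satisfied
(3,5)+ 3/4 satisfied
(4,0)# 1/4 not
(4,1)+ 5/7 not
(4,2)+ 5/5 satisfied
(4,3)+ 5/5 satisfied
(4,4)+ 5/5 satisfied
(4,5)+ 4/4 satisfied
(5,0)+ 1/2 not
(5,2)+ 3/3 satisfied
(5,4)+ 4/4 satisfied
(5,5)+ 3/3 satisfied
Unsatisfied: (0,3), (1,1), (1,4), (2,0), (2,1), (2,4), (3,0), (3,1), (4,0), (4,1), (5,0) — 11 in total.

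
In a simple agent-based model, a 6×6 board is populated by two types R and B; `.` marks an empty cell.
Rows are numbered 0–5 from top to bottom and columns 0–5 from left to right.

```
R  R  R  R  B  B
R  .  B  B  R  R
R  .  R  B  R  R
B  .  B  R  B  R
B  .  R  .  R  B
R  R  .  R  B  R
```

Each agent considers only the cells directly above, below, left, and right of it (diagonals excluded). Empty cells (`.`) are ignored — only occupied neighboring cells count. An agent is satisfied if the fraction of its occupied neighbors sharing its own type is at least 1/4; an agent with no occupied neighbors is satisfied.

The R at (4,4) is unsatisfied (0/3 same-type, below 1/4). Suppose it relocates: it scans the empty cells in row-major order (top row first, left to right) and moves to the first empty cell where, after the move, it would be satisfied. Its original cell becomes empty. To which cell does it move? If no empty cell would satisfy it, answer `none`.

Vacating (4,4). Empty cells in order:
  (1,1): 2/3 same-type → satisfied — stop here.

(1,1)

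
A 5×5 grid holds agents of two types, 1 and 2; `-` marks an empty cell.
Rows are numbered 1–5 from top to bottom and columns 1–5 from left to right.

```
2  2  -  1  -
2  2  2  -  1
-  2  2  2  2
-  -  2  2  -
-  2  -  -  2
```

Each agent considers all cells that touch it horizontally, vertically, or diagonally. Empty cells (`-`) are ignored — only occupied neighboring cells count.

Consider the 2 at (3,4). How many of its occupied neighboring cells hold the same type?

5

Occupied neighbors of (3,4): (2,3)=2, (2,5)=1, (3,3)=2, (3,5)=2, (4,3)=2, (4,4)=2.
Same type (2): 5 of 6.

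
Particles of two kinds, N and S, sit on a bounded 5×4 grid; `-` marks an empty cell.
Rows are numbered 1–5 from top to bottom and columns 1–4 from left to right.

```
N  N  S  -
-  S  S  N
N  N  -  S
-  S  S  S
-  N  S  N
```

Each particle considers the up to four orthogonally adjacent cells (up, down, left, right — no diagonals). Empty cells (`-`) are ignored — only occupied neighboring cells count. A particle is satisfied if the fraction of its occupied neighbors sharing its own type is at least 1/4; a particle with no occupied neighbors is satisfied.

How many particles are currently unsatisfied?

(1,1)N 1/1 ok
(1,2)N 1/3 ok
(1,3)S 1/2 ok
(2,2)S 1/3 ok
(2,3)S 2/3 ok
(2,4)N 0/2 unhappy
(3,1)N 1/1 ok
(3,2)N 1/3 ok
(3,4)S 1/2 ok
(4,2)S 1/3 ok
(4,3)S 3/3 ok
(4,4)S 2/3 ok
(5,2)N 0/2 unhappy
(5,3)S 1/3 ok
(5,4)N 0/2 unhappy
Unsatisfied: (2,4), (5,2), (5,4) — 3 in total.

3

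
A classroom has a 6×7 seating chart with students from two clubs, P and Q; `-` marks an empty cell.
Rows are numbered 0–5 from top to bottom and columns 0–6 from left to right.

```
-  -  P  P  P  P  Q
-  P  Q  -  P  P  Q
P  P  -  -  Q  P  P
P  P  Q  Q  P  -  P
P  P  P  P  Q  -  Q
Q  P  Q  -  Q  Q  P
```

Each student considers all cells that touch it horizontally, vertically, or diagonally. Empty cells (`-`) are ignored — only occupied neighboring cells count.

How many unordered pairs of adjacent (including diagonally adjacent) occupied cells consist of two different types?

35

Scan each occupied cell's neighbors to the right and below (and the two forward diagonals) so each pair is counted once.
From row 0: 5 unlike of 15 pairs (running 5/15).
From row 1: 7 unlike of 13 pairs (running 12/28).
From row 2: 3 unlike of 13 pairs (running 15/41).
From row 3: 9 unlike of 18 pairs (running 24/59).
From row 4: 8 unlike of 17 pairs (running 32/76).
From row 5: 3 unlike of 4 pairs (running 35/80).
Total adjacent occupied pairs: 80; unlike-type pairs: 35.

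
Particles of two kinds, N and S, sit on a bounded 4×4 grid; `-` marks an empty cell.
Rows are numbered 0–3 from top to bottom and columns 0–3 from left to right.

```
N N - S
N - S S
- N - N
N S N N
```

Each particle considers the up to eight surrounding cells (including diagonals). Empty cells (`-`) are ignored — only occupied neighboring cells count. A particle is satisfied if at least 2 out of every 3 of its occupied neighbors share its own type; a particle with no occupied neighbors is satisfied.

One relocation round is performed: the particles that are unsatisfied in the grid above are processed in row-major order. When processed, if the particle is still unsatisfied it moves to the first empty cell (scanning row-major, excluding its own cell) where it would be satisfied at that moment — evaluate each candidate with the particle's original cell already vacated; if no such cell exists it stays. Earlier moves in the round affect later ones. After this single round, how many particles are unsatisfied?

Initially unsatisfied (in order): (1,2), (2,1), (2,3), (3,0), (3,1).
  (1,2) → (0,2).
  (2,1): now satisfied by earlier moves; stays.
  (2,3): now satisfied by earlier moves; stays.
  (3,0) → (1,1).
  (3,1): no empty cell satisfies it; stays.
Resulting grid:
N N S S
N N - S
- N - N
- S N N
Unsatisfied now: (0,2), (3,1).

2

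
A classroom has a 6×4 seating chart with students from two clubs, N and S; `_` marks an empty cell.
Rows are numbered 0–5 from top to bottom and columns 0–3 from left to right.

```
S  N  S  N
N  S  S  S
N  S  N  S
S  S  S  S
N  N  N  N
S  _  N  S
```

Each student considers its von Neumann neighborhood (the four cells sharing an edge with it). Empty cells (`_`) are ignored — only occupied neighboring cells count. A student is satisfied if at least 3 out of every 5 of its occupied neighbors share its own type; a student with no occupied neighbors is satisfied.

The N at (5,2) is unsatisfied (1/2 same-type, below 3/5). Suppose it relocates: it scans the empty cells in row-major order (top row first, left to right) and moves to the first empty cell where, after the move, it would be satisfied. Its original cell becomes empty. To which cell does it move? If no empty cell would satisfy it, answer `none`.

none

Vacating (5,2). Empty cells in order:
  (5,1): 1/2 same-type → still unsatisfied.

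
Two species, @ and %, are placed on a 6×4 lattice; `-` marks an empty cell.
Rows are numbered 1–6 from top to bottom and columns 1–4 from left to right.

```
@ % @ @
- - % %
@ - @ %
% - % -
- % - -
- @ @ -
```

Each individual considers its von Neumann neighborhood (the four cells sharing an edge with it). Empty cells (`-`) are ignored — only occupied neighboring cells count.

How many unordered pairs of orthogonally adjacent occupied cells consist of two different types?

Scan each occupied cell's neighbors to the right and below so each pair is counted once.
Row 1: @(1,1)–%(1,2)≠ %(1,2)–@(1,3)≠ @(1,3)–@(1,4)= @(1,3)–%(2,3)≠ @(1,4)–%(2,4)≠  → 4/5 unlike.
Row 2: %(2,3)–%(2,4)= %(2,3)–@(3,3)≠ %(2,4)–%(3,4)=  → 1/3 unlike.
Row 3: @(3,1)–%(4,1)≠ @(3,3)–%(3,4)≠ @(3,3)–%(4,3)≠  → 3/3 unlike.
Row 5: %(5,2)–@(6,2)≠  → 1/1 unlike.
Row 6: @(6,2)–@(6,3)=  → 0/1 unlike.
Total adjacent occupied pairs: 13; unlike-type pairs: 9.

9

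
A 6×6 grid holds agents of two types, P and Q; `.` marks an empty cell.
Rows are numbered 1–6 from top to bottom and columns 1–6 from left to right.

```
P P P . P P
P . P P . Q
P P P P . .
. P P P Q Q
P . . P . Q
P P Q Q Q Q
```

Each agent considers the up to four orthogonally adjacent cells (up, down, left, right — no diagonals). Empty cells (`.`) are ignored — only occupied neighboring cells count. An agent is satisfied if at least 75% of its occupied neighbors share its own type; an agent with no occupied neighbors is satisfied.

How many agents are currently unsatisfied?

(1,1)P 2/2 satisfied
(1,2)P 2/2 satisfied
(1,3)P 2/2 satisfied
(1,5)P 1/1 satisfied
(1,6)P 1/2 not
(2,1)P 2/2 satisfied
(2,3)P 3/3 satisfied
(2,4)P 2/2 satisfied
(2,6)Q 0/1 not
(3,1)P 2/2 satisfied
(3,2)P 3/3 satisfied
(3,3)P 4/4 satisfied
(3,4)P 3/3 satisfied
(4,2)P 2/2 satisfied
(4,3)P 3/3 satisfied
(4,4)P 3/4 satisfied
(4,5)Q 1/2 not
(4,6)Q 2/2 satisfied
(5,1)P 1/1 satisfied
(5,4)P 1/2 not
(5,6)Q 2/2 satisfied
(6,1)P 2/2 satisfied
(6,2)P 1/2 not
(6,3)Q 1/2 not
(6,4)Q 2/3 not
(6,5)Q 2/2 satisfied
(6,6)Q 2/2 satisfied
Unsatisfied: (1,6), (2,6), (4,5), (5,4), (6,2), (6,3), (6,4) — 7 in total.

7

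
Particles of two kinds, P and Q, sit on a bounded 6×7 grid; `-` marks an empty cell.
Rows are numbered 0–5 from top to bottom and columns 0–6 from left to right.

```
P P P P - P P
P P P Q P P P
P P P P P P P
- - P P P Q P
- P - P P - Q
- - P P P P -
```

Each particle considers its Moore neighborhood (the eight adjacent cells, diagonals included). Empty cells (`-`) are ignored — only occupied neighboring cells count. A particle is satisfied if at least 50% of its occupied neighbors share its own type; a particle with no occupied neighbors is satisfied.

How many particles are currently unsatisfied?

3

Row 0: (0,0)P 3/3 satisfied · (0,1)P 5/5 satisfied · (0,2)P 4/5 satisfied · (0,3)P 3/4 satisfied · (0,5)P 4/4 satisfied · (0,6)P 3/3 satisfied
Row 1: (1,0)P 5/5 satisfied · (1,1)P 8/8 satisfied · (1,2)P 7/8 satisfied · (1,3)Q 0/7 not · (1,4)P 6/7 satisfied · (1,5)P 7/7 satisfied · (1,6)P 5/5 satisfied
Row 2: (2,0)P 3/3 satisfied · (2,1)P 6/6 satisfied · (2,2)P 6/7 satisfied · (2,3)P 7/8 satisfied · (2,4)P 6/8 satisfied · (2,5)P 7/8 satisfied · (2,6)P 4/5 satisfied
Row 3: (3,2)P 6/6 satisfied · (3,3)P 7/7 satisfied · (3,4)P 6/7 satisfied · (3,5)Q 1/7 not · (3,6)P 2/4 satisfied
Row 4: (4,1)P 2/2 satisfied · (4,3)P 7/7 satisfied · (4,4)P 6/7 satisfied · (4,6)Q 1/3 not
Row 5: (5,2)P 3/3 satisfied · (5,3)P 4/4 satisfied · (5,4)P 4/4 satisfied · (5,5)P 2/3 satisfied
Unsatisfied: (1,3), (3,5), (4,6) — 3 in total.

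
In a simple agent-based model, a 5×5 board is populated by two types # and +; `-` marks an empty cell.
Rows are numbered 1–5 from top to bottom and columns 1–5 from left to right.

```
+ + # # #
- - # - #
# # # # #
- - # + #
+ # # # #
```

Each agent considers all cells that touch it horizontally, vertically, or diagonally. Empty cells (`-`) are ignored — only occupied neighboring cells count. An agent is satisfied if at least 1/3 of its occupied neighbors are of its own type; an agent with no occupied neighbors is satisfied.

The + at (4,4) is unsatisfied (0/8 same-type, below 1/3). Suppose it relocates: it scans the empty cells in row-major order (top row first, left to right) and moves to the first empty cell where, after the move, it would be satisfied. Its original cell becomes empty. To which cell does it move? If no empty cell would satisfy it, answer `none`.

Vacating (4,4). Empty cells in order:
  (2,1): 2/4 same-type → satisfied — stop here.

(2,1)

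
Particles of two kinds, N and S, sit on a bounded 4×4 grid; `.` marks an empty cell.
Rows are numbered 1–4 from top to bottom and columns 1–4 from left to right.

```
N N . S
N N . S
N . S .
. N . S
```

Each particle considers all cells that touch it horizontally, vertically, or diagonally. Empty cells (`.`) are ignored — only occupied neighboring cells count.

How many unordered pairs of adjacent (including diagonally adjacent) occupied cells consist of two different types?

Scan each occupied cell's neighbors to the right and below (and the two forward diagonals) so each pair is counted once.
From row 1: 0 unlike of 6 pairs (running 0/6).
From row 2: 1 unlike of 5 pairs (running 1/11).
From row 3: 1 unlike of 3 pairs (running 2/14).
Total adjacent occupied pairs: 14; unlike-type pairs: 2.

2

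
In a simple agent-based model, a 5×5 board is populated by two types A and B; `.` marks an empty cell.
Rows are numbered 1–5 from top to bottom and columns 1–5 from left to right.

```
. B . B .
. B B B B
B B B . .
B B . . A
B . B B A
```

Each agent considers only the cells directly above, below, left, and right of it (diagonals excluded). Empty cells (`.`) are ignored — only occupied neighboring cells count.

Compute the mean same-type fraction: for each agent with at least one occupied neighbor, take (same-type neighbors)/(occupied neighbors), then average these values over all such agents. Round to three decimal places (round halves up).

(1,2)B 1/1
(1,4)B 1/1
(2,2)B 3/3
(2,3)B 3/3
(2,4)B 3/3
(2,5)B 1/1
(3,1)B 2/2
(3,2)B 4/4
(3,3)B 2/2
(4,1)B 3/3
(4,2)B 2/2
(4,5)A 1/1
(5,1)B 1/1
(5,3)B 1/1
(5,4)B 1/2
(5,5)A 1/2
Sum over 16 agents: 1/1 + 1/1 + 3/3 + 3/3 + 3/3 + 1/1 + 2/2 + 4/4 + 2/2 + 3/3 + 2/2 + 1/1 + 1/1 + 1/1 + 1/2 + 1/2 = 15; mean = 15 ÷ 16 = 15/16 = 0.9375 → 0.938.

0.938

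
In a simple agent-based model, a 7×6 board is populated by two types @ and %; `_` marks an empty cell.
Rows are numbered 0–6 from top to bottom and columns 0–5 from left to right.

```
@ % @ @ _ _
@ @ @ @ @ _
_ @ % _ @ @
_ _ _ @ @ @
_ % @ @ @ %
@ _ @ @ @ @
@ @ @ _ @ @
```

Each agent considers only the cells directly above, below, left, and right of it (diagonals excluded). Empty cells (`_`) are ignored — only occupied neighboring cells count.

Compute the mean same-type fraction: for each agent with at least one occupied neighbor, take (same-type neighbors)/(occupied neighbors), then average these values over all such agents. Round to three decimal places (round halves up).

Row 0: (0,0)@ 1/2 · (0,1)% 0/3 · (0,2)@ 2/3 · (0,3)@ 2/2
Row 1: (1,0)@ 2/2 · (1,1)@ 3/4 · (1,2)@ 3/4 · (1,3)@ 3/3 · (1,4)@ 2/2
Row 2: (2,1)@ 1/2 · (2,2)% 0/2 · (2,4)@ 3/3 · (2,5)@ 2/2
Row 3: (3,3)@ 2/2 · (3,4)@ 4/4 · (3,5)@ 2/3
Row 4: (4,1)% 0/1 · (4,2)@ 2/3 · (4,3)@ 4/4 · (4,4)@ 3/4 · (4,5)% 0/3
Row 5: (5,0)@ 1/1 · (5,2)@ 3/3 · (5,3)@ 3/3 · (5,4)@ 4/4 · (5,5)@ 2/3
Row 6: (6,0)@ 2/2 · (6,1)@ 2/2 · (6,2)@ 2/2 · (6,4)@ 2/2 · (6,5)@ 2/2
Sum over 31 agents: 1/2 + 0/3 + 2/3 + 2/2 + 2/2 + 3/4 + 3/4 + 3/3 + 2/2 + 1/2 + 0/2 + 3/3 + 2/2 + 2/2 + 4/4 + 2/3 + 0/1 + 2/3 + 4/4 + 3/4 + 0/3 + 1/1 + 3/3 + 3/3 + 4/4 + 2/3 + 2/2 + 2/2 + 2/2 + 2/2 + 2/2 = 287/12; mean = 287/12 ÷ 31 = 287/372 = 0.771505… → 0.772.

0.772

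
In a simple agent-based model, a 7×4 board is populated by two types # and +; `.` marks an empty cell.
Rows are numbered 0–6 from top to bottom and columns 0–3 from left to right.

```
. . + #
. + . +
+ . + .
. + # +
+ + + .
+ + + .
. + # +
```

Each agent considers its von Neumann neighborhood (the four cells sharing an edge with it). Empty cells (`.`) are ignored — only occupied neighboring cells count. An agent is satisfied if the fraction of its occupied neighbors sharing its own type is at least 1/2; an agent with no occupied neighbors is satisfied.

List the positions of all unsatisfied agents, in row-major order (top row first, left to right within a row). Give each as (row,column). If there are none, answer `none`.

(0,2), (0,3), (1,3), (2,2), (3,2), (3,3), (6,2), (6,3)

(0,2)+ 0/1 ✗
(0,3)# 0/2 ✗
(1,1)+ 0/0 ✓
(1,3)+ 0/1 ✗
(2,0)+ 0/0 ✓
(2,2)+ 0/1 ✗
(3,1)+ 1/2 ✓
(3,2)# 0/4 ✗
(3,3)+ 0/1 ✗
(4,0)+ 2/2 ✓
(4,1)+ 4/4 ✓
(4,2)+ 2/3 ✓
(5,0)+ 2/2 ✓
(5,1)+ 4/4 ✓
(5,2)+ 2/3 ✓
(6,1)+ 1/2 ✓
(6,2)# 0/3 ✗
(6,3)+ 0/1 ✗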